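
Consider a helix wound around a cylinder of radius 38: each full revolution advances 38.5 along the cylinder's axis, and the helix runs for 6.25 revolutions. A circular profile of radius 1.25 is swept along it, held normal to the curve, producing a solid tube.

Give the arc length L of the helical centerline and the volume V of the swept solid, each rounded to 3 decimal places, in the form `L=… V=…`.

2πR = 2π·38 = 238.761042
per-turn = √(238.761042² + 38.5²) = √(57006.8350 + 1482.25) = √58489.0850 = 241.845167
L = 6.25 × 241.845167 = 1511.532297
V = π·1.25² × L = 4.908739 × 1511.532297 = 7419.716810

L=1511.532 V=7419.717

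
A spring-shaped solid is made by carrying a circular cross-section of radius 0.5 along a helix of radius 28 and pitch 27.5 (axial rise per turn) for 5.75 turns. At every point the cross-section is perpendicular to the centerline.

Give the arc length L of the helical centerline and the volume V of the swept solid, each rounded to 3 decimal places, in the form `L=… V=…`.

2πR = 2π·28 = 175.929189
per-turn = √(175.929189² + 27.5²) = √(30951.0794 + 756.25) = √31707.3294 = 178.065520
L = 5.75 × 178.065520 = 1023.876740
V = π·0.5² × L = 0.785398 × 1023.876740 = 804.150911

L=1023.877 V=804.151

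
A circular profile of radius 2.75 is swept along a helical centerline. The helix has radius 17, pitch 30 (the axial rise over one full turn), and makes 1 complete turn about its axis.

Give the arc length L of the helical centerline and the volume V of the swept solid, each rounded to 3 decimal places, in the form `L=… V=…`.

L=110.947 V=2635.914

2πR = 2π·17 = 106.814150
per-turn = √(106.814150² + 30²) = √(11409.2627 + 900) = √12309.2627 = 110.947117
L = 1 × 110.947117 = 110.947117
V = π·2.75² × L = 23.758294 × 110.947117 = 2635.914264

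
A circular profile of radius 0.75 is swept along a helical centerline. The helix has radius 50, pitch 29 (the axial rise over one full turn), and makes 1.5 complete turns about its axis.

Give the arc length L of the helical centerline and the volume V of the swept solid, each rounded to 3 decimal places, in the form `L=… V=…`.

2πR = 2π·50 = 314.159265
per-turn = √(314.159265² + 29²) = √(98696.0440 + 841) = √99537.0440 = 315.494919
L = 1.5 × 315.494919 = 473.242379
V = π·0.75² × L = 1.767146 × 473.242379 = 836.288314

L=473.242 V=836.288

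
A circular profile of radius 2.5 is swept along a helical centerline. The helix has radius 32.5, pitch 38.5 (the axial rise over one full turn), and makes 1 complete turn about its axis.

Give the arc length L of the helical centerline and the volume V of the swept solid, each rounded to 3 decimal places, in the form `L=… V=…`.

2πR = 2π·32.5 = 204.203522
per-turn = √(204.203522² + 38.5²) = √(41699.0786 + 1482.25) = √43181.3286 = 207.801176
L = 1 × 207.801176 = 207.801176
V = π·2.5² × L = 19.634954 × 207.801176 = 4080.166542

L=207.801 V=4080.167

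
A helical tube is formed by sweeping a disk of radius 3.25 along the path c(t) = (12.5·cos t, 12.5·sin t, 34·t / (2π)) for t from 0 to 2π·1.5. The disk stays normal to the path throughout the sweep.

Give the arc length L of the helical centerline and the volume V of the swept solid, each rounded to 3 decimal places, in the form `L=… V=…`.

2πR = 2π·12.5 = 78.539816
per-turn = √(78.539816² + 34²) = √(6168.5028 + 1156) = √7324.5028 = 85.583309
L = 1.5 × 85.583309 = 128.374963
V = π·3.25² × L = 33.183072 × 128.374963 = 4259.875700

L=128.375 V=4259.876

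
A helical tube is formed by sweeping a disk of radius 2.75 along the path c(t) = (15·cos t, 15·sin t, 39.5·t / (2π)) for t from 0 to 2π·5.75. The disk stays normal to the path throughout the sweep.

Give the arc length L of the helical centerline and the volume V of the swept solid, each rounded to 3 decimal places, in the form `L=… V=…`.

L=587.595 V=13960.261

2πR = 2π·15 = 94.247780
per-turn = √(94.247780² + 39.5²) = √(8882.6440 + 1560.25) = √10442.8940 = 102.190479
L = 5.75 × 102.190479 = 587.595253
V = π·2.75² × L = 23.758294 × 587.595253 = 13960.261039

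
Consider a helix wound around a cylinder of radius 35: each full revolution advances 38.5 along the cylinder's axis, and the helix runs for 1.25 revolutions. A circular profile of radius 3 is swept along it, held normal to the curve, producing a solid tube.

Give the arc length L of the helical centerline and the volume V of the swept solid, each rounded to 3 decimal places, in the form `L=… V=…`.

L=279.070 V=7890.524

2πR = 2π·35 = 219.911486
per-turn = √(219.911486² + 38.5²) = √(48361.0616 + 1482.25) = √49843.3116 = 223.256157
L = 1.25 × 223.256157 = 279.070196
V = π·3² × L = 28.274334 × 279.070196 = 7890.523900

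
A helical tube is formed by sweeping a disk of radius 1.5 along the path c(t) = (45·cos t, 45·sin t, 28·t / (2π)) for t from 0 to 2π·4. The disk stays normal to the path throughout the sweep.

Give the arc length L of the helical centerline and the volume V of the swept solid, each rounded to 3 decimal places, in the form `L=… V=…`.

2πR = 2π·45 = 282.743339
per-turn = √(282.743339² + 28²) = √(79943.7956 + 784) = √80727.7956 = 284.126373
L = 4 × 284.126373 = 1136.505491
V = π·1.5² × L = 7.068583 × 1136.505491 = 8033.483926

L=1136.505 V=8033.484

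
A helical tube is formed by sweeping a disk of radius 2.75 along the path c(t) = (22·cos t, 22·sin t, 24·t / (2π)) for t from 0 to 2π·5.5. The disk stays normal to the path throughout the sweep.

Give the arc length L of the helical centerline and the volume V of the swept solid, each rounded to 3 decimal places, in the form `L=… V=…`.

2πR = 2π·22 = 138.230077
per-turn = √(138.230077² + 24²) = √(19107.5541 + 576) = √19683.5541 = 140.298090
L = 5.5 × 140.298090 = 771.639496
V = π·2.75² × L = 23.758294 × 771.639496 = 18332.838355

L=771.639 V=18332.838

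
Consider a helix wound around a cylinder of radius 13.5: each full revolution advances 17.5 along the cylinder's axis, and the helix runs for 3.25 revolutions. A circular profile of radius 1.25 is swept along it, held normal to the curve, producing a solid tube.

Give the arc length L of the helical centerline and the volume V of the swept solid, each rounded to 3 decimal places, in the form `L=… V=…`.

L=281.481 V=1381.715

2πR = 2π·13.5 = 84.823002
per-turn = √(84.823002² + 17.5²) = √(7194.9416 + 306.25) = √7501.1916 = 86.609420
L = 3.25 × 86.609420 = 281.480615
V = π·1.25² × L = 4.908739 × 281.480615 = 1381.714736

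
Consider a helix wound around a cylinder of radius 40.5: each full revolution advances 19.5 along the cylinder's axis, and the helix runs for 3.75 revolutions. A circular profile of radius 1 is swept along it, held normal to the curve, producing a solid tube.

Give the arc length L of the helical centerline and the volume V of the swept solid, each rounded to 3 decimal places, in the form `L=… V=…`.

2πR = 2π·40.5 = 254.469005
per-turn = √(254.469005² + 19.5²) = √(64754.4745 + 380.25) = √65134.7245 = 255.215055
L = 3.75 × 255.215055 = 957.056458
V = π·1² × L = 3.141593 × 957.056458 = 3006.681536

L=957.056 V=3006.682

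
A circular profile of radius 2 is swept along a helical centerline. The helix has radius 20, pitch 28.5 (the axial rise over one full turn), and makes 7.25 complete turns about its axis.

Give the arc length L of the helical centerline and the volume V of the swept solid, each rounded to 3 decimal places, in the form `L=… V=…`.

2πR = 2π·20 = 125.663706
per-turn = √(125.663706² + 28.5²) = √(15791.3670 + 812.25) = √16603.6170 = 128.855023
L = 7.25 × 128.855023 = 934.198919
V = π·2² × L = 12.566371 × 934.198919 = 11739.489847

L=934.199 V=11739.490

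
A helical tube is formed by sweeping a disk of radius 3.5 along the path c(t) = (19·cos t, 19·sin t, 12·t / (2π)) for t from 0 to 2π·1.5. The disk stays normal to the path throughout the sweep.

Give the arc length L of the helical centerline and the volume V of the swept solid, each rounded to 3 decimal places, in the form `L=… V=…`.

2πR = 2π·19 = 119.380521
per-turn = √(119.380521² + 12²) = √(14251.7088 + 144) = √14395.7088 = 119.982118
L = 1.5 × 119.982118 = 179.973178
V = π·3.5² × L = 38.484510 × 179.973178 = 6926.179559

L=179.973 V=6926.180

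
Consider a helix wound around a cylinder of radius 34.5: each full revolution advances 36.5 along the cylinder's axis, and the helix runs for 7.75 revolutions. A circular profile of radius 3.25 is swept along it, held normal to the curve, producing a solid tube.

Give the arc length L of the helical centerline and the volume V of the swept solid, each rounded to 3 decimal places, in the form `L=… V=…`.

2πR = 2π·34.5 = 216.769893
per-turn = √(216.769893² + 36.5²) = √(46989.1866 + 1332.25) = √48321.4366 = 219.821374
L = 7.75 × 219.821374 = 1703.615650
V = π·3.25² × L = 33.183072 × 1703.615650 = 56531.201462

L=1703.616 V=56531.201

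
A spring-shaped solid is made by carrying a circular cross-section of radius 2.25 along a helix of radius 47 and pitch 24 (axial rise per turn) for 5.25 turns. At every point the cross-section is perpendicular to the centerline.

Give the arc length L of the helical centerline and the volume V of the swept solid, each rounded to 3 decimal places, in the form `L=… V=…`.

2πR = 2π·47 = 295.309709
per-turn = √(295.309709² + 24²) = √(87207.8245 + 576) = √87783.8245 = 296.283352
L = 5.25 × 296.283352 = 1555.487596
V = π·2.25² × L = 15.904313 × 1555.487596 = 24738.961303

L=1555.488 V=24738.961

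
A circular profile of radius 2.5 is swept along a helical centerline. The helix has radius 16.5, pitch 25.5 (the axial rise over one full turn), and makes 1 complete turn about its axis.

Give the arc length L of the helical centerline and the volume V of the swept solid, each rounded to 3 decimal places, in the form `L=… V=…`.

2πR = 2π·16.5 = 103.672558
per-turn = √(103.672558² + 25.5²) = √(10747.9992 + 650.25) = √11398.2492 = 106.762583
L = 1 × 106.762583 = 106.762583
V = π·2.5² × L = 19.634954 × 106.762583 = 2096.278421

L=106.763 V=2096.278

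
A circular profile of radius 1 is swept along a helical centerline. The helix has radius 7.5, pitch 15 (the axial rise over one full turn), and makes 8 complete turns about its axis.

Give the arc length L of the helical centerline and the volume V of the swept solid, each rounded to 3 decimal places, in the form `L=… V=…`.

L=395.629 V=1242.905

2πR = 2π·7.5 = 47.123890
per-turn = √(47.123890² + 15²) = √(2220.6610 + 225) = √2445.6610 = 49.453625
L = 8 × 49.453625 = 395.628997
V = π·1² × L = 3.141593 × 395.628997 = 1242.905151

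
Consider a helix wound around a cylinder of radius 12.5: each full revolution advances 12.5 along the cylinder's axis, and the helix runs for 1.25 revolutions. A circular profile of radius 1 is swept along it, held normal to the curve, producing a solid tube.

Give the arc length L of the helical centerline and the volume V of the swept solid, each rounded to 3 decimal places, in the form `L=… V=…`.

L=99.410 V=312.307

2πR = 2π·12.5 = 78.539816
per-turn = √(78.539816² + 12.5²) = √(6168.5028 + 156.25) = √6324.7528 = 79.528314
L = 1.25 × 79.528314 = 99.410393
V = π·1² × L = 3.141593 × 99.410393 = 312.306959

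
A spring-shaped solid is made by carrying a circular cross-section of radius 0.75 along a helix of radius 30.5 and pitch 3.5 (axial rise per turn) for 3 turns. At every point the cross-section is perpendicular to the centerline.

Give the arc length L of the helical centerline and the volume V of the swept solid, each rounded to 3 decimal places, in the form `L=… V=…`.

2πR = 2π·30.5 = 191.637152
per-turn = √(191.637152² + 3.5²) = √(36724.7980 + 12.25) = √36737.0480 = 191.669111
L = 3 × 191.669111 = 575.007332
V = π·0.75² × L = 1.767146 × 575.007332 = 1016.121831

L=575.007 V=1016.122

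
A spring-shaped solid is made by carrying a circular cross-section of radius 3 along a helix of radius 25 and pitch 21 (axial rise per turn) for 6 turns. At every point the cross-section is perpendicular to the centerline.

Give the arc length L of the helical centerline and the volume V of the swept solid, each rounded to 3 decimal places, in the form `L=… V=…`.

L=950.863 V=26885.017

2πR = 2π·25 = 157.079633
per-turn = √(157.079633² + 21²) = √(24674.0110 + 441) = √25115.0110 = 158.477162
L = 6 × 158.477162 = 950.862974
V = π·3² × L = 28.274334 × 950.862974 = 26885.017215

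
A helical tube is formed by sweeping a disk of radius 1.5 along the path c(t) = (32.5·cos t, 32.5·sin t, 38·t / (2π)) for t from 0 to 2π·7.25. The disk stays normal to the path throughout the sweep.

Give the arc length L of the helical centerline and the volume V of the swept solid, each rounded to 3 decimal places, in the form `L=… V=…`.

2πR = 2π·32.5 = 204.203522
per-turn = √(204.203522² + 38²) = √(41699.0786 + 1444) = √43143.0786 = 207.709120
L = 7.25 × 207.709120 = 1505.891121
V = π·1.5² × L = 7.068583 × 1505.891121 = 10644.517087

L=1505.891 V=10644.517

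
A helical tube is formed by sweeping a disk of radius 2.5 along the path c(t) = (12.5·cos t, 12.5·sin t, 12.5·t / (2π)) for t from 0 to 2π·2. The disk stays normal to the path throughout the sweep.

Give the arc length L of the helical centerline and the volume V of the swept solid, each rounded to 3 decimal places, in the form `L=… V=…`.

2πR = 2π·12.5 = 78.539816
per-turn = √(78.539816² + 12.5²) = √(6168.5028 + 156.25) = √6324.7528 = 79.528314
L = 2 × 79.528314 = 159.056628
V = π·2.5² × L = 19.634954 × 159.056628 = 3123.069593

L=159.057 V=3123.070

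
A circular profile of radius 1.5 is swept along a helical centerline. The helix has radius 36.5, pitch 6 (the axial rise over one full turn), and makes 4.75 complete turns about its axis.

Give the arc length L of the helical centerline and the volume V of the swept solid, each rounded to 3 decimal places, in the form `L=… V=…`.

2πR = 2π·36.5 = 229.336264
per-turn = √(229.336264² + 6²) = √(52595.1219 + 36) = √52631.1219 = 229.414738
L = 4.75 × 229.414738 = 1089.720004
V = π·1.5² × L = 7.068583 × 1089.720004 = 7702.776807

L=1089.720 V=7702.777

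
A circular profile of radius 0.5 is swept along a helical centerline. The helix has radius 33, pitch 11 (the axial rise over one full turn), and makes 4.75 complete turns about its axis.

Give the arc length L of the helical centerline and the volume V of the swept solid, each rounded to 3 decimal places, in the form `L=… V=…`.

L=986.274 V=774.618

2πR = 2π·33 = 207.345115
per-turn = √(207.345115² + 11²) = √(42991.9968 + 121) = √43112.9968 = 207.636694
L = 4.75 × 207.636694 = 986.274297
V = π·0.5² × L = 0.785398 × 986.274297 = 774.618022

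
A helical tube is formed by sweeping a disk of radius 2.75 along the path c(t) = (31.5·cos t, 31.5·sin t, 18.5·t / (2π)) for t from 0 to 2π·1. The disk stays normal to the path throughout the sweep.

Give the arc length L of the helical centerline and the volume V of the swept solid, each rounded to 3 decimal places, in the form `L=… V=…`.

2πR = 2π·31.5 = 197.920337
per-turn = √(197.920337² + 18.5²) = √(39172.4599 + 342.25) = √39514.7099 = 198.783072
L = 1 × 198.783072 = 198.783072
V = π·2.75² × L = 23.758294 × 198.783072 = 4722.746764

L=198.783 V=4722.747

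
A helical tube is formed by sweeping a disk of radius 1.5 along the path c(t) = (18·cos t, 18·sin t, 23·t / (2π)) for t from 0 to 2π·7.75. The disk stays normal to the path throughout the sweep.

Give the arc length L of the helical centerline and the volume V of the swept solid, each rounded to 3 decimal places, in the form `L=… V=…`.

L=894.446 V=6322.463

2πR = 2π·18 = 113.097336
per-turn = √(113.097336² + 23²) = √(12791.0073 + 529) = √13320.0073 = 115.412336
L = 7.75 × 115.412336 = 894.445604
V = π·1.5² × L = 7.068583 × 894.445604 = 6322.463412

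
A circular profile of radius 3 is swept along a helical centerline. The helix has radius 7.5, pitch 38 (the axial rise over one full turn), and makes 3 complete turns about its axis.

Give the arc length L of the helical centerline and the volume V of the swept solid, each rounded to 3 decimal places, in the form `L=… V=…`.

2πR = 2π·7.5 = 47.123890
per-turn = √(47.123890² + 38²) = √(2220.6610 + 1444) = √3664.6610 = 60.536443
L = 3 × 60.536443 = 181.609330
V = π·3² × L = 28.274334 × 181.609330 = 5134.882846

L=181.609 V=5134.883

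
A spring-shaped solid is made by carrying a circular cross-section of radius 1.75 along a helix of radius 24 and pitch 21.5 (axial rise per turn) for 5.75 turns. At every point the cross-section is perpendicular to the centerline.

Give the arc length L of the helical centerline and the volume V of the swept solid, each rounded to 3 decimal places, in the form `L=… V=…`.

2πR = 2π·24 = 150.796447
per-turn = √(150.796447² + 21.5²) = √(22739.5685 + 462.25) = √23201.8185 = 152.321432
L = 5.75 × 152.321432 = 875.848232
V = π·1.75² × L = 9.621128 × 875.848232 = 8426.647512

L=875.848 V=8426.648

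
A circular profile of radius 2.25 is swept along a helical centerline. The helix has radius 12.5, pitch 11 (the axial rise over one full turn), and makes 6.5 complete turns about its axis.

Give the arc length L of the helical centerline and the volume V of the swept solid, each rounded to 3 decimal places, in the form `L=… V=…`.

L=515.492 V=8198.538

2πR = 2π·12.5 = 78.539816
per-turn = √(78.539816² + 11²) = √(6168.5028 + 121) = √6289.5028 = 79.306385
L = 6.5 × 79.306385 = 515.491505
V = π·2.25² × L = 15.904313 × 515.491505 = 8198.538138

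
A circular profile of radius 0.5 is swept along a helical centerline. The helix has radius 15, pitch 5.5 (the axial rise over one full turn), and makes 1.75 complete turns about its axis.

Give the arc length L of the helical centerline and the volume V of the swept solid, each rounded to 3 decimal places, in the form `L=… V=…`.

2πR = 2π·15 = 94.247780
per-turn = √(94.247780² + 5.5²) = √(8882.6440 + 30.25) = √8912.8940 = 94.408124
L = 1.75 × 94.408124 = 165.214218
V = π·0.5² × L = 0.785398 × 165.214218 = 129.758943

L=165.214 V=129.759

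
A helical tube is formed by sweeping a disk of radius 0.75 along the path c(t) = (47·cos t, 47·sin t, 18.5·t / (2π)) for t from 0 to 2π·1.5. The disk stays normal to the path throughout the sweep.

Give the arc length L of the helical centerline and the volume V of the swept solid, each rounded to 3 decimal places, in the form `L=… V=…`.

2πR = 2π·47 = 295.309709
per-turn = √(295.309709² + 18.5²) = √(87207.8245 + 342.25) = √87550.0745 = 295.888618
L = 1.5 × 295.888618 = 443.832928
V = π·0.75² × L = 1.767146 × 443.832928 = 784.317524

L=443.833 V=784.318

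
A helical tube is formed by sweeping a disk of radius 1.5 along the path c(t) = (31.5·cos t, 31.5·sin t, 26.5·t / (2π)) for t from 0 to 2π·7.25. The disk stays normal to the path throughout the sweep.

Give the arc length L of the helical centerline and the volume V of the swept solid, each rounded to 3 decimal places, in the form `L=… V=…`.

L=1447.727 V=10233.382

2πR = 2π·31.5 = 197.920337
per-turn = √(197.920337² + 26.5²) = √(39172.4599 + 702.25) = √39874.7099 = 199.686529
L = 7.25 × 199.686529 = 1447.727335
V = π·1.5² × L = 7.068583 × 1447.727335 = 10233.381512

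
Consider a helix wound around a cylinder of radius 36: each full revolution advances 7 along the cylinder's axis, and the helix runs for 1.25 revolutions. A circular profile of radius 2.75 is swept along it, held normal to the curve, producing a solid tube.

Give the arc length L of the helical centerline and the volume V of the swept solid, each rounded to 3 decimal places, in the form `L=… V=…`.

2πR = 2π·36 = 226.194671
per-turn = √(226.194671² + 7²) = √(51164.0292 + 49) = √51213.0292 = 226.302959
L = 1.25 × 226.302959 = 282.878699
V = π·2.75² × L = 23.758294 × 282.878699 = 6720.715414

L=282.879 V=6720.715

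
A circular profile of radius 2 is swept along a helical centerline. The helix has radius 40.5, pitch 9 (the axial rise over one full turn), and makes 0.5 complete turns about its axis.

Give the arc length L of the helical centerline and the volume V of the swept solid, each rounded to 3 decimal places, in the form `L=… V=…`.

2πR = 2π·40.5 = 254.469005
per-turn = √(254.469005² + 9²) = √(64754.4745 + 81) = √64835.4745 = 254.628110
L = 0.5 × 254.628110 = 127.314055
V = π·2² × L = 12.566371 × 127.314055 = 1599.875600

L=127.314 V=1599.876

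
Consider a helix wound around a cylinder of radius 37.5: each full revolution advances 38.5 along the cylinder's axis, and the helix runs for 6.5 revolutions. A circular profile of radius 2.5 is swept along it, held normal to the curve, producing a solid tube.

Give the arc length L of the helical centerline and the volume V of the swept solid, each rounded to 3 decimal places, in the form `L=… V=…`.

2πR = 2π·37.5 = 235.619449
per-turn = √(235.619449² + 38.5²) = √(55516.5248 + 1482.25) = √56998.7748 = 238.744162
L = 6.5 × 238.744162 = 1551.837051
V = π·2.5² × L = 19.634954 × 1551.837051 = 30470.249247

L=1551.837 V=30470.249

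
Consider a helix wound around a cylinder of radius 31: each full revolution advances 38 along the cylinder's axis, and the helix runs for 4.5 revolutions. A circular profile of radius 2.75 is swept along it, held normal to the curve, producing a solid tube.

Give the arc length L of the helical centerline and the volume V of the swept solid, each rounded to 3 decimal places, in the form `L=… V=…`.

2πR = 2π·31 = 194.778745
per-turn = √(194.778745² + 38²) = √(37938.7593 + 1444) = √39382.7593 = 198.450899
L = 4.5 × 198.450899 = 893.029046
V = π·2.75² × L = 23.758294 × 893.029046 = 21216.847010

L=893.029 V=21216.847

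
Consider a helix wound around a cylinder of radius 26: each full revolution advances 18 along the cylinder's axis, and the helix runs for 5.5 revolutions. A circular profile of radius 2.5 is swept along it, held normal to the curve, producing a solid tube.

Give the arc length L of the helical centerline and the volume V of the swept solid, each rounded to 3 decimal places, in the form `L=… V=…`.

L=903.933 V=17748.686

2πR = 2π·26 = 163.362818
per-turn = √(163.362818² + 18²) = √(26687.4103 + 324) = √27011.4103 = 164.351484
L = 5.5 × 164.351484 = 903.933162
V = π·2.5² × L = 19.634954 × 903.933162 = 17748.686134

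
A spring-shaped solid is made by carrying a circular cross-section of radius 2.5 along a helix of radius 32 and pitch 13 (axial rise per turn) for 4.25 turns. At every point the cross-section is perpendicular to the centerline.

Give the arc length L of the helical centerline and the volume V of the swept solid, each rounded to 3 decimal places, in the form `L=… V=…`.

2πR = 2π·32 = 201.061930
per-turn = √(201.061930² + 13²) = √(40425.8996 + 169) = √40594.8996 = 201.481760
L = 4.25 × 201.481760 = 856.297480
V = π·2.5² × L = 19.634954 × 856.297480 = 16813.361706

L=856.297 V=16813.362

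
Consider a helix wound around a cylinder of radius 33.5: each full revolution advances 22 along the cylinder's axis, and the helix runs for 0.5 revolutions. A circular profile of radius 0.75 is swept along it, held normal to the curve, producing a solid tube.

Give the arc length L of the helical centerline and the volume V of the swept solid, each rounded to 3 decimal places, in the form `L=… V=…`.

2πR = 2π·33.5 = 210.486708
per-turn = √(210.486708² + 22²) = √(44304.6542 + 484) = √44788.6542 = 211.633301
L = 0.5 × 211.633301 = 105.816651
V = π·0.75² × L = 1.767146 × 105.816651 = 186.993457

L=105.817 V=186.993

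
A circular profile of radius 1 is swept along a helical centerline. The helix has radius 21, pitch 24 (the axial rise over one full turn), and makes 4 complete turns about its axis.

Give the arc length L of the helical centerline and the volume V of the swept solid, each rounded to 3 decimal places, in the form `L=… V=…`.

2πR = 2π·21 = 131.946891
per-turn = √(131.946891² + 24²) = √(17409.9822 + 576) = √17985.9822 = 134.111827
L = 4 × 134.111827 = 536.447308
V = π·1² × L = 3.141593 × 536.447308 = 1685.298923

L=536.447 V=1685.299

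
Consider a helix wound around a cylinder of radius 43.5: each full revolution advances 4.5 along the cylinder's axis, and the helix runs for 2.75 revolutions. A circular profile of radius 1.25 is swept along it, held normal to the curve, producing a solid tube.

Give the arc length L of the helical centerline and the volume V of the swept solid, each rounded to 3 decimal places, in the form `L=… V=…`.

2πR = 2π·43.5 = 273.318561
per-turn = √(273.318561² + 4.5²) = √(74703.0357 + 20.25) = √74723.2857 = 273.355603
L = 2.75 × 273.355603 = 751.727908
V = π·1.25² × L = 4.908739 × 751.727908 = 3690.035741

L=751.728 V=3690.036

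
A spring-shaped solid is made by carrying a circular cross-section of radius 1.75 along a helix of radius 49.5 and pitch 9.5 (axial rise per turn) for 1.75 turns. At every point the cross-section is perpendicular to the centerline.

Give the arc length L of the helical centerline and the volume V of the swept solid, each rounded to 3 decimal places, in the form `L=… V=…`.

2πR = 2π·49.5 = 311.017673
per-turn = √(311.017673² + 9.5²) = √(96731.9927 + 90.25) = √96822.2427 = 311.162727
L = 1.75 × 311.162727 = 544.534772
V = π·1.75² × L = 9.621128 × 544.534772 = 5239.038475

L=544.535 V=5239.038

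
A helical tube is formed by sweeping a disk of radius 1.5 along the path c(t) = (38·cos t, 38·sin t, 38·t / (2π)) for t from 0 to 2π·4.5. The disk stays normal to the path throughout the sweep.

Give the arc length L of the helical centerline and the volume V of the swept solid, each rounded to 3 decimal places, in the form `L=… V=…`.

L=1087.947 V=7690.247

2πR = 2π·38 = 238.761042
per-turn = √(238.761042² + 38²) = √(57006.8350 + 1444) = √58450.8350 = 241.766075
L = 4.5 × 241.766075 = 1087.947337
V = π·1.5² × L = 7.068583 × 1087.947337 = 7690.246567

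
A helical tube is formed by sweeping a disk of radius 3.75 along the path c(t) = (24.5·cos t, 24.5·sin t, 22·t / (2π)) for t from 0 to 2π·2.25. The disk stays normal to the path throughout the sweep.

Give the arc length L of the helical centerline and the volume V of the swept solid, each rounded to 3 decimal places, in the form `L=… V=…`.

L=349.880 V=15457.218

2πR = 2π·24.5 = 153.938040
per-turn = √(153.938040² + 22²) = √(23696.9202 + 484) = √24180.9202 = 155.502155
L = 2.25 × 155.502155 = 349.879848
V = π·3.75² × L = 44.178647 × 349.879848 = 15457.218209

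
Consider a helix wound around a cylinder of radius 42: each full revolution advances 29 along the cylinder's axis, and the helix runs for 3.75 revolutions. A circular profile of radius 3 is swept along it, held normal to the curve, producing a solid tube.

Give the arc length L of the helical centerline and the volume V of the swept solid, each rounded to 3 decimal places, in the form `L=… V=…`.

2πR = 2π·42 = 263.893783
per-turn = √(263.893783² + 29²) = √(69639.9287 + 841) = √70480.9287 = 265.482445
L = 3.75 × 265.482445 = 995.559169
V = π·3² × L = 28.274334 × 995.559169 = 28148.772347

L=995.559 V=28148.772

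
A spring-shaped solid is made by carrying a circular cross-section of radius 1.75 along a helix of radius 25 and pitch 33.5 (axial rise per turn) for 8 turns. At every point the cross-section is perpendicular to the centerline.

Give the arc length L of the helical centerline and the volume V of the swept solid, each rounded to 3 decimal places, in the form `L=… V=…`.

2πR = 2π·25 = 157.079633
per-turn = √(157.079633² + 33.5²) = √(24674.0110 + 1122.25) = √25796.2610 = 160.612145
L = 8 × 160.612145 = 1284.897157
V = π·1.75² × L = 9.621128 × 1284.897157 = 12362.159374

L=1284.897 V=12362.159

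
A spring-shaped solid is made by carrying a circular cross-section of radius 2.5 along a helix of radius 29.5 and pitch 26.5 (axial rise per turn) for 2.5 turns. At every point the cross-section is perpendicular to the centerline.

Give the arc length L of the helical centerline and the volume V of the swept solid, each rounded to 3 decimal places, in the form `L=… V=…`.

L=468.097 V=9191.060

2πR = 2π·29.5 = 185.353967
per-turn = √(185.353967² + 26.5²) = √(34356.0929 + 702.25) = √35058.3429 = 187.238732
L = 2.5 × 187.238732 = 468.096831
V = π·2.5² × L = 19.634954 × 468.096831 = 9191.059785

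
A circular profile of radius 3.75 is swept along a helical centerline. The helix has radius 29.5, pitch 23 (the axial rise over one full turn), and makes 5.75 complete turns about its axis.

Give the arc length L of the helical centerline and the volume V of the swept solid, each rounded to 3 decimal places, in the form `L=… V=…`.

L=1073.959 V=47446.064

2πR = 2π·29.5 = 185.353967
per-turn = √(185.353967² + 23²) = √(34356.0929 + 529) = √34885.0929 = 186.775515
L = 5.75 × 186.775515 = 1073.959210
V = π·3.75² × L = 44.178647 × 1073.959210 = 47446.064498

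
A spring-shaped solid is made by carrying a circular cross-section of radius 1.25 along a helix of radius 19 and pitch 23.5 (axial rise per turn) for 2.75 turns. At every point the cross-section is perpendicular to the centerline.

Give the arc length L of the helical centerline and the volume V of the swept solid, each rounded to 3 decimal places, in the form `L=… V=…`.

L=334.597 V=1642.448

2πR = 2π·19 = 119.380521
per-turn = √(119.380521² + 23.5²) = √(14251.7088 + 552.25) = √14803.9588 = 121.671520
L = 2.75 × 121.671520 = 334.596680
V = π·1.25² × L = 4.908739 × 334.596680 = 1642.447611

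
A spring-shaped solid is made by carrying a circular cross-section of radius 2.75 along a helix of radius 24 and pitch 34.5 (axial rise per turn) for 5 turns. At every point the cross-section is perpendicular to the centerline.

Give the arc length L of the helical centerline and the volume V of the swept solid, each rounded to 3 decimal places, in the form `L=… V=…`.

L=773.463 V=18376.169

2πR = 2π·24 = 150.796447
per-turn = √(150.796447² + 34.5²) = √(22739.5685 + 1190.25) = √23929.8185 = 154.692658
L = 5 × 154.692658 = 773.463292
V = π·2.75² × L = 23.758294 × 773.463292 = 18376.168623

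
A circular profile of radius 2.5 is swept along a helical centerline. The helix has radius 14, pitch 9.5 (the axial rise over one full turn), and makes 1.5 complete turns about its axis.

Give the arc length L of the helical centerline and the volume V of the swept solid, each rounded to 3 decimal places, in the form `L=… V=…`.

2πR = 2π·14 = 87.964594
per-turn = √(87.964594² + 9.5²) = √(7737.7699 + 90.25) = √7828.0199 = 88.476098
L = 1.5 × 88.476098 = 132.714146
V = π·2.5² × L = 19.634954 × 132.714146 = 2605.836172

L=132.714 V=2605.836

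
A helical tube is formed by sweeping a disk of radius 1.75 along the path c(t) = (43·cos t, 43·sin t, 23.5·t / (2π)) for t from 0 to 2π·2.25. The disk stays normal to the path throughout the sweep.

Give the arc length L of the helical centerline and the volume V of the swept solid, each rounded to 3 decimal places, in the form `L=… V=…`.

2πR = 2π·43 = 270.176968
per-turn = √(270.176968² + 23.5²) = √(72995.5942 + 552.25) = √73547.8442 = 271.197058
L = 2.25 × 271.197058 = 610.193380
V = π·1.75² × L = 9.621128 × 610.193380 = 5870.748310

L=610.193 V=5870.748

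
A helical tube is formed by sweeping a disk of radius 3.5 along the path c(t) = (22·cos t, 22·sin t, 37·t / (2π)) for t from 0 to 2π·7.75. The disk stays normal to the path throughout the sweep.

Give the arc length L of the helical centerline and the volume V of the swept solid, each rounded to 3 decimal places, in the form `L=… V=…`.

2πR = 2π·22 = 138.230077
per-turn = √(138.230077² + 37²) = √(19107.5541 + 1369) = √20476.5541 = 143.096311
L = 7.75 × 143.096311 = 1108.996408
V = π·3.5² × L = 38.484510 × 1108.996408 = 42679.183342

L=1108.996 V=42679.183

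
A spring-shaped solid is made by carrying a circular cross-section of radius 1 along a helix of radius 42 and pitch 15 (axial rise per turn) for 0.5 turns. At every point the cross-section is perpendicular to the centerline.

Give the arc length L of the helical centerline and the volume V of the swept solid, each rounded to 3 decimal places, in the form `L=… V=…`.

L=132.160 V=415.192

2πR = 2π·42 = 263.893783
per-turn = √(263.893783² + 15²) = √(69639.9287 + 225) = √69864.9287 = 264.319747
L = 0.5 × 264.319747 = 132.159873
V = π·1² × L = 3.141593 × 132.159873 = 415.192488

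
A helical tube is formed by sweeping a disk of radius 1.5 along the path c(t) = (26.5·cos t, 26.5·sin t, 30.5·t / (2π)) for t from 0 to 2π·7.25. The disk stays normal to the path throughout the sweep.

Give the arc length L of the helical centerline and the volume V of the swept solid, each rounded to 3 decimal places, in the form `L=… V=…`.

L=1227.243 V=8674.866

2πR = 2π·26.5 = 166.504411
per-turn = √(166.504411² + 30.5²) = √(27723.7188 + 930.25) = √28653.9688 = 169.274832
L = 7.25 × 169.274832 = 1227.242532
V = π·1.5² × L = 7.068583 × 1227.242532 = 8674.866278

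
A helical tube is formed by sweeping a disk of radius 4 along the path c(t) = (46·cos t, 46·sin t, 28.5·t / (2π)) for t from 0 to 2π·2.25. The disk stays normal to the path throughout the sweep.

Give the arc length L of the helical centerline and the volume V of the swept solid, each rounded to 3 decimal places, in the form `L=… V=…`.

L=653.464 V=32846.664

2πR = 2π·46 = 289.026524
per-turn = √(289.026524² + 28.5²) = √(83536.3317 + 812.25) = √84348.5817 = 290.428273
L = 2.25 × 290.428273 = 653.463614
V = π·4² × L = 50.265482 × 653.463614 = 32846.663818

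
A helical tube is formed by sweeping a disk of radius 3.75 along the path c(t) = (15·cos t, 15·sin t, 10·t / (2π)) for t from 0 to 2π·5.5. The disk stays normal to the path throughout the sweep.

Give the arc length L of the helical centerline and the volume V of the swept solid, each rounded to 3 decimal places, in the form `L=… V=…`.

2πR = 2π·15 = 94.247780
per-turn = √(94.247780² + 10²) = √(8882.6440 + 100) = √8982.6440 = 94.776811
L = 5.5 × 94.776811 = 521.272462
V = π·3.75² × L = 44.178647 × 521.272462 = 23029.111936

L=521.272 V=23029.112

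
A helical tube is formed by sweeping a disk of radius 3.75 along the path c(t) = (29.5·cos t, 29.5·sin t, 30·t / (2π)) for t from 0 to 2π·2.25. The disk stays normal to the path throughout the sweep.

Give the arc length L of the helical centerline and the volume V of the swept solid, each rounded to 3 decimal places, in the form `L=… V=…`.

2πR = 2π·29.5 = 185.353967
per-turn = √(185.353967² + 30²) = √(34356.0929 + 900) = √35256.0929 = 187.766059
L = 2.25 × 187.766059 = 422.473633
V = π·3.75² × L = 44.178647 × 422.473633 = 18664.313360

L=422.474 V=18664.313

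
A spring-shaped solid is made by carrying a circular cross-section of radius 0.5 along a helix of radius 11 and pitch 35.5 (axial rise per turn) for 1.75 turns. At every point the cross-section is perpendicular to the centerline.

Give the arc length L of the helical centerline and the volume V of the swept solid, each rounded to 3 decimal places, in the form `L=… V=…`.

L=135.973 V=106.793

2πR = 2π·11 = 69.115038
per-turn = √(69.115038² + 35.5²) = √(4776.8885 + 1260.25) = √6037.1385 = 77.699025
L = 1.75 × 77.699025 = 135.973294
V = π·0.5² × L = 0.785398 × 135.973294 = 106.793176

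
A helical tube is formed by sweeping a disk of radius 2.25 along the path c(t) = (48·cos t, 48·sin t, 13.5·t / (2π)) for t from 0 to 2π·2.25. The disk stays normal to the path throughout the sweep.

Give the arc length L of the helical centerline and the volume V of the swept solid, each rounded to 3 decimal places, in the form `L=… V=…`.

L=679.264 V=10803.219

2πR = 2π·48 = 301.592895
per-turn = √(301.592895² + 13.5²) = √(90958.2742 + 182.25) = √91140.5242 = 301.894889
L = 2.25 × 301.894889 = 679.263501
V = π·2.25² × L = 15.904313 × 679.263501 = 10803.219197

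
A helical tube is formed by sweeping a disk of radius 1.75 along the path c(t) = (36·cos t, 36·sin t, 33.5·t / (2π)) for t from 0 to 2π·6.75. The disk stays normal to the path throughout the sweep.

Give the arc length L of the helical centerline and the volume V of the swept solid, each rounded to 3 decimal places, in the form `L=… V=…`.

L=1543.468 V=14849.903

2πR = 2π·36 = 226.194671
per-turn = √(226.194671² + 33.5²) = √(51164.0292 + 1122.25) = √52286.2792 = 228.661932
L = 6.75 × 228.661932 = 1543.468042
V = π·1.75² × L = 9.621128 × 1543.468042 = 14849.902827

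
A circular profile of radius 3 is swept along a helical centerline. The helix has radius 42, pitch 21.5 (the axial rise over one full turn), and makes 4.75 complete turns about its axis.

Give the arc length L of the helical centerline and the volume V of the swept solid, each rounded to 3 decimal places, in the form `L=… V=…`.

2πR = 2π·42 = 263.893783
per-turn = √(263.893783² + 21.5²) = √(69639.9287 + 462.25) = √70102.1787 = 264.768160
L = 4.75 × 264.768160 = 1257.648761
V = π·3² × L = 28.274334 × 1257.648761 = 35559.180973

L=1257.649 V=35559.181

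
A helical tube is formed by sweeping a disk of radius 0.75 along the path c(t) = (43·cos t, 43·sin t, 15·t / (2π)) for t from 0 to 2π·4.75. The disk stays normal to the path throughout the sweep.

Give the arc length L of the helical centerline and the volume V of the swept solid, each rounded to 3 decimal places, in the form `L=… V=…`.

2πR = 2π·43 = 270.176968
per-turn = √(270.176968² + 15²) = √(72995.5942 + 225) = √73220.5942 = 270.593042
L = 4.75 × 270.593042 = 1285.316947
V = π·0.75² × L = 1.767146 × 1285.316947 = 2271.342532

L=1285.317 V=2271.343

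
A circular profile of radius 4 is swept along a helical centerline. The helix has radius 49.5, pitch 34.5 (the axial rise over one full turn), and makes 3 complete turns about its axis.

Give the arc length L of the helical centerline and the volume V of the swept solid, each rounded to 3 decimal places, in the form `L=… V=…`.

2πR = 2π·49.5 = 311.017673
per-turn = √(311.017673² + 34.5²) = √(96731.9927 + 1190.25) = √97922.2427 = 312.925299
L = 3 × 312.925299 = 938.775897
V = π·4² × L = 50.265482 × 938.775897 = 47188.023378

L=938.776 V=47188.023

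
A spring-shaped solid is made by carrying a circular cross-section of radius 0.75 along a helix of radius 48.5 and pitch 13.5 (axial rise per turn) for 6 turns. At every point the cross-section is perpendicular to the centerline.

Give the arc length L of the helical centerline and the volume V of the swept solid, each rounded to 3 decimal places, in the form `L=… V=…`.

L=1830.200 V=3234.231

2πR = 2π·48.5 = 304.734487
per-turn = √(304.734487² + 13.5²) = √(92863.1078 + 182.25) = √93045.3578 = 305.033372
L = 6 × 305.033372 = 1830.200230
V = π·0.75² × L = 1.767146 × 1830.200230 = 3234.230773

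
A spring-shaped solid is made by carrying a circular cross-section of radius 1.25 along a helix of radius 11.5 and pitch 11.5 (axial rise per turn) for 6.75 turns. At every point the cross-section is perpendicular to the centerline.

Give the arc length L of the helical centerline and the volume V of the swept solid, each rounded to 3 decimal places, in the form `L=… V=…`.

L=493.871 V=2424.283

2πR = 2π·11.5 = 72.256631
per-turn = √(72.256631² + 11.5²) = √(5221.0207 + 132.25) = √5353.2707 = 73.166049
L = 6.75 × 73.166049 = 493.870831
V = π·1.25² × L = 4.908739 × 493.870831 = 2424.282772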